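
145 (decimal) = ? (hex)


145 (base 10) = 145 (decimal)
145 (decimal) = 91 (base 16)


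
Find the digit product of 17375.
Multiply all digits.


1 × 7 × 3 × 7 × 5 = 735


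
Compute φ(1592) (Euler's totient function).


1592 = 2^3 × 199
Prime factors: 2, 199
φ(1592) = 1592 × (1-1/2) × (1-1/199)
= 1592 × 1/2 × 198/199 = 792

φ(1592) = 792


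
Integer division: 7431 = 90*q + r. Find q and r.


7431 = 90 * 82 + 51
Check: 7380 + 51 = 7431

q = 82, r = 51


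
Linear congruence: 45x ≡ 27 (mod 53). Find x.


GCD(45, 53) = 1, unique solution
a^(-1) mod 53 = 33
x = 33 * 27 mod 53 = 43

x ≡ 43 (mod 53)


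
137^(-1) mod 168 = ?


Use the extended Euclidean algorithm on (168, 137); each row r = 168*s + 137*t:
r=168, s=1, t=0
r=137, s=0, t=1
q=1: r=31, s=1, t=-1   [168*(1) + 137*(-1) = 31]
q=4: r=13, s=-4, t=5   [168*(-4) + 137*(5) = 13]
q=2: r=5, s=9, t=-11   [168*(9) + 137*(-11) = 5]
q=2: r=3, s=-22, t=27   [168*(-22) + 137*(27) = 3]
q=1: r=2, s=31, t=-38   [168*(31) + 137*(-38) = 2]
q=1: r=1, s=-53, t=65   [168*(-53) + 137*(65) = 1]
q=2: r=0, s=137, t=-168   [168*(137) + 137*(-168) = 0]
GCD = 1 with t = 65, so 137*(65) ≡ 1 (mod 168)
Inverse = 65 mod 168 = 65
Check: 137 * 65 = 8905 ≡ 1 (mod 168)

137^(-1) ≡ 65 (mod 168)


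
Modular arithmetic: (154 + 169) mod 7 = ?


154 + 169 = 323
323 mod 7 = 1


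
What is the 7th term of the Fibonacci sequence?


Sequence: 1, 1, 2, 3, 5, 8, 13
F(7) = 13


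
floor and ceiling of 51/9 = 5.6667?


51/9 = 5.6667
floor = 5
ceil = 6

floor = 5, ceil = 6


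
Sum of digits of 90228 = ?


9 + 0 + 2 + 2 + 8 = 21


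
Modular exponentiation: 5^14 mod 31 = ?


5^1 mod 31 = 5
5^2 mod 31 = 25
5^3 mod 31 = 1
5^4 mod 31 = 5
5^5 mod 31 = 25
5^6 mod 31 = 1
5^7 mod 31 = 5
5^8 mod 31 = 25
5^9 mod 31 = 1
5^10 mod 31 = 5
5^11 mod 31 = 25
5^12 mod 31 = 1
5^13 mod 31 = 5
5^14 mod 31 = 25


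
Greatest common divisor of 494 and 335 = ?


494 = 1 * 335 + 159
335 = 2 * 159 + 17
159 = 9 * 17 + 6
17 = 2 * 6 + 5
6 = 1 * 5 + 1
5 = 5 * 1 + 0
GCD = 1


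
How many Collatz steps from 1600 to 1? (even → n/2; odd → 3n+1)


1600 → 800 → 400 → 200 → 100 → 50 → 25 → 76 → 38 → 19 → 58 → 29 → 88 → 44 → 22 → 11 → 34 → 17 → 52 → 26 → 13 → 40 → 20 → 10 → 5 → 16 → 8 → 4 → 2 → 1
Total steps = 29

29 steps


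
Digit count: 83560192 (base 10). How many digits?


83560192 has 8 digits in base 10
floor(log10(83560192)) + 1 = floor(7.9220) + 1 = 8

8 digits (base 10)


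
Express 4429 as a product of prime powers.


4429 / 43 = 103
103 / 103 = 1
4429 = 43 × 103


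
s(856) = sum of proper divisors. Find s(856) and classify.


Proper divisors: 1, 2, 4, 8, 107, 214, 428
Sum = 1 + 2 + 4 + 8 + 107 + 214 + 428 = 764
764 < 856 → deficient

s(856) = 764 (deficient)


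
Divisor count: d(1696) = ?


1696 = 2^5 × 53^1
d(1696) = (5+1) × (1+1) = 12

12 divisors


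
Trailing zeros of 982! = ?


floor(982/5) = 196
floor(982/25) = 39
floor(982/125) = 7
floor(982/625) = 1
Total = 243

243 trailing zeros


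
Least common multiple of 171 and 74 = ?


GCD(171, 74) = 1
LCM = 171*74/1 = 12654/1 = 12654

LCM = 12654


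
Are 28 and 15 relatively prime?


Euclidean algorithm:
28 = 1 * 15 + 13
15 = 1 * 13 + 2
13 = 6 * 2 + 1
2 = 2 * 1 + 0
GCD(28, 15) = 1

Yes, coprime (GCD = 1)


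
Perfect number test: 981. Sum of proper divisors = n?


Proper divisors of 981: 1, 3, 9, 109, 327
Sum = 1 + 3 + 9 + 109 + 327 = 449

No, 981 is not perfect (449 ≠ 981)


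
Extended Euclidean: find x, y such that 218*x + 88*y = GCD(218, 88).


Tabular extended Euclidean (each row: r = 218*s + 88*t):
r=218, s=1, t=0
r=88, s=0, t=1
q=2: r=42, s=1, t=-2   [218*(1) + 88*(-2) = 42]
q=2: r=4, s=-2, t=5   [218*(-2) + 88*(5) = 4]
q=10: r=2, s=21, t=-52   [218*(21) + 88*(-52) = 2]
q=2: r=0, s=-44, t=109   [218*(-44) + 88*(109) = 0]
GCD = 2; from the row with r=2: x=21, y=-52
Check: 218*(21) + 88*(-52) = 4578 - 4576 = 2

GCD = 2, x = 21, y = -52


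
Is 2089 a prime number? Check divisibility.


Check divisors up to sqrt(2089) = 45.7056
No divisors found.
2089 is prime.

Yes, 2089 is prime


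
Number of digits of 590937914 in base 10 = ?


590937914 has 9 digits in base 10
floor(log10(590937914)) + 1 = floor(8.7715) + 1 = 9

9 digits (base 10)


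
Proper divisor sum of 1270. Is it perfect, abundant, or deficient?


Proper divisors: 1, 2, 5, 10, 127, 254, 635
Sum = 1 + 2 + 5 + 10 + 127 + 254 + 635 = 1034
1034 < 1270 → deficient

s(1270) = 1034 (deficient)


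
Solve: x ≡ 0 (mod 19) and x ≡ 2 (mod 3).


M = 19*3 = 57
M1 = M/19 = 3, M2 = M/3 = 19
M1^(-1) mod 19 = 13, M2^(-1) mod 3 = 1
x = 0*3*13 + 2*19*1 = 38
38 mod 57 = 38
Check: 38 mod 19 = 0 ✓, 38 mod 3 = 2 ✓

x ≡ 38 (mod 57)


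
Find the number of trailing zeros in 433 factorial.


floor(433/5) = 86
floor(433/25) = 17
floor(433/125) = 3
Total = 106

106 trailing zeros


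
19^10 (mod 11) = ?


19^1 mod 11 = 8
19^2 mod 11 = 9
19^3 mod 11 = 6
19^4 mod 11 = 4
19^5 mod 11 = 10
19^6 mod 11 = 3
19^7 mod 11 = 2
19^8 mod 11 = 5
19^9 mod 11 = 7
19^10 mod 11 = 1


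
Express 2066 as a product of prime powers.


2066 / 2 = 1033
1033 / 1033 = 1
2066 = 2 × 1033


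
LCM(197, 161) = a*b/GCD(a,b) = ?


GCD(197, 161) = 1
LCM = 197*161/1 = 31717/1 = 31717

LCM = 31717


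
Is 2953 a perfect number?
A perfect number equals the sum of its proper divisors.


Proper divisors of 2953: 1
Sum = 1 = 1

No, 2953 is not perfect (1 ≠ 2953)


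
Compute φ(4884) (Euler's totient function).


4884 = 2^2 × 3 × 11 × 37
Prime factors: 2, 3, 11, 37
φ(4884) = 4884 × (1-1/2) × (1-1/3) × (1-1/11) × (1-1/37)
= 4884 × 1/2 × 2/3 × 10/11 × 36/37 = 1440

φ(4884) = 1440


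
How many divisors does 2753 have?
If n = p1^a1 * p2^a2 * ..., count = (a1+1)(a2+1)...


2753 = 2753^1
d(2753) = (1+1) = 2

2 divisors


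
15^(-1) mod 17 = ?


Use the extended Euclidean algorithm on (17, 15); each row r = 17*s + 15*t:
r=17, s=1, t=0
r=15, s=0, t=1
q=1: r=2, s=1, t=-1   [17*(1) + 15*(-1) = 2]
q=7: r=1, s=-7, t=8   [17*(-7) + 15*(8) = 1]
q=2: r=0, s=15, t=-17   [17*(15) + 15*(-17) = 0]
GCD = 1 with t = 8, so 15*(8) ≡ 1 (mod 17)
Inverse = 8 mod 17 = 8
Check: 15 * 8 = 120 ≡ 1 (mod 17)

15^(-1) ≡ 8 (mod 17)


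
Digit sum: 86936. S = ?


8 + 6 + 9 + 3 + 6 = 32


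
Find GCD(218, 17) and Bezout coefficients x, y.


Tabular extended Euclidean (each row: r = 218*s + 17*t):
r=218, s=1, t=0
r=17, s=0, t=1
q=12: r=14, s=1, t=-12   [218*(1) + 17*(-12) = 14]
q=1: r=3, s=-1, t=13   [218*(-1) + 17*(13) = 3]
q=4: r=2, s=5, t=-64   [218*(5) + 17*(-64) = 2]
q=1: r=1, s=-6, t=77   [218*(-6) + 17*(77) = 1]
q=2: r=0, s=17, t=-218   [218*(17) + 17*(-218) = 0]
GCD = 1; from the row with r=1: x=-6, y=77
Check: 218*(-6) + 17*(77) = -1308 + 1309 = 1

GCD = 1, x = -6, y = 77


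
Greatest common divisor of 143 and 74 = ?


143 = 1 * 74 + 69
74 = 1 * 69 + 5
69 = 13 * 5 + 4
5 = 1 * 4 + 1
4 = 4 * 1 + 0
GCD = 1


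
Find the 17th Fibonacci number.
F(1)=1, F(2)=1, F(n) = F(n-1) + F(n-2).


Sequence: 1, 1, 2, 3, 5, 8, 13, 21, 34, 55, 89, 144, 233, 377, 610, 987, 1597
F(17) = 1597


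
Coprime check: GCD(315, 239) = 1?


Euclidean algorithm:
315 = 1 * 239 + 76
239 = 3 * 76 + 11
76 = 6 * 11 + 10
11 = 1 * 10 + 1
10 = 10 * 1 + 0
GCD(315, 239) = 1

Yes, coprime (GCD = 1)


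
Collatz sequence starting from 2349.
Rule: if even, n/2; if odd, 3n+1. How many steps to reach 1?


2349 → 7048 → 3524 → 1762 → 881 → 2644 → 1322 → 661 → 1984 → 992 → 496 → 248 → 124 → 62 → 31 → 94 → 47 → 142 → 71 → 214 → 107 → 322 → 161 → 484 → 242 → 121 → 364 → 182 → 91 → 274 → 137 → 412 → 206 → 103 → 310 → 155 → 466 → 233 → 700 → 350 → 175 → 526 → 263 → 790 → 395 → 1186 → 593 → 1780 → 890 → 445 → 1336 → 668 → 334 → 167 → 502 → 251 → 754 → 377 → 1132 → 566 → 283 → 850 → 425 → 1276 → 638 → 319 → 958 → 479 → 1438 → 719 → 2158 → 1079 → 3238 → 1619 → 4858 → 2429 → 7288 → 3644 → 1822 → 911 → 2734 → 1367 → 4102 → 2051 → 6154 → 3077 → 9232 → 4616 → 2308 → 1154 → 577 → 1732 → 866 → 433 → 1300 → 650 → 325 → 976 → 488 → 244 → 122 → 61 → 184 → 92 → 46 → 23 → 70 → 35 → 106 → 53 → 160 → 80 → 40 → 20 → 10 → 5 → 16 → 8 → 4 → 2 → 1
Total steps = 120

120 steps


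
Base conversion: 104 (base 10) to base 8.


104 (base 10) = 104 (decimal)
104 (decimal) = 150 (base 8)


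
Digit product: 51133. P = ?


5 × 1 × 1 × 3 × 3 = 45


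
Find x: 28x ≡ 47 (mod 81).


GCD(28, 81) = 1, unique solution
a^(-1) mod 81 = 55
x = 55 * 47 mod 81 = 74

x ≡ 74 (mod 81)


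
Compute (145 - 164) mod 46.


145 - 164 = -19
-19 mod 46 = 27


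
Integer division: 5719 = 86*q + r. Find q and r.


5719 = 86 * 66 + 43
Check: 5676 + 43 = 5719

q = 66, r = 43


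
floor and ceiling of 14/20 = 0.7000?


14/20 = 0.7000
floor = 0
ceil = 1

floor = 0, ceil = 1


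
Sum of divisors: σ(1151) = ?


Divisors of 1151: 1, 1151
Sum = 1 + 1151 = 1152

σ(1151) = 1152


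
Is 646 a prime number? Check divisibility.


646 / 2 = 323 (exact division)
646 is NOT prime.

No, 646 is not prime


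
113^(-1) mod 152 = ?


Use the extended Euclidean algorithm on (152, 113); each row r = 152*s + 113*t:
r=152, s=1, t=0
r=113, s=0, t=1
q=1: r=39, s=1, t=-1   [152*(1) + 113*(-1) = 39]
q=2: r=35, s=-2, t=3   [152*(-2) + 113*(3) = 35]
q=1: r=4, s=3, t=-4   [152*(3) + 113*(-4) = 4]
q=8: r=3, s=-26, t=35   [152*(-26) + 113*(35) = 3]
q=1: r=1, s=29, t=-39   [152*(29) + 113*(-39) = 1]
q=3: r=0, s=-113, t=152   [152*(-113) + 113*(152) = 0]
GCD = 1 with t = -39, so 113*(-39) ≡ 1 (mod 152)
Inverse = -39 mod 152 = 113
Check: 113 * 113 = 12769 ≡ 1 (mod 152)

113^(-1) ≡ 113 (mod 152)


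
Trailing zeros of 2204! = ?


floor(2204/5) = 440
floor(2204/25) = 88
floor(2204/125) = 17
floor(2204/625) = 3
Total = 548

548 trailing zeros


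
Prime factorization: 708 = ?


708 / 2 = 354
354 / 2 = 177
177 / 3 = 59
59 / 59 = 1
708 = 2^2 × 3 × 59


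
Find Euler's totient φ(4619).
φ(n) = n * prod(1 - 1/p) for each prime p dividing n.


4619 = 31 × 149
Prime factors: 31, 149
φ(4619) = 4619 × (1-1/31) × (1-1/149)
= 4619 × 30/31 × 148/149 = 4440

φ(4619) = 4440


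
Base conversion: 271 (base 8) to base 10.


271 (base 8) = 185 (decimal)
185 (decimal) = 185 (base 10)


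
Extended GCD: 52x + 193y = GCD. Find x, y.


Tabular extended Euclidean (each row: r = 52*s + 193*t):
r=52, s=1, t=0
r=193, s=0, t=1
q=0: r=52, s=1, t=0   [52*(1) + 193*(0) = 52]
q=3: r=37, s=-3, t=1   [52*(-3) + 193*(1) = 37]
q=1: r=15, s=4, t=-1   [52*(4) + 193*(-1) = 15]
q=2: r=7, s=-11, t=3   [52*(-11) + 193*(3) = 7]
q=2: r=1, s=26, t=-7   [52*(26) + 193*(-7) = 1]
q=7: r=0, s=-193, t=52   [52*(-193) + 193*(52) = 0]
GCD = 1; from the row with r=1: x=26, y=-7
Check: 52*(26) + 193*(-7) = 1352 - 1351 = 1

GCD = 1, x = 26, y = -7


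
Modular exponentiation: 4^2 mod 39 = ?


4^1 mod 39 = 4
4^2 mod 39 = 16


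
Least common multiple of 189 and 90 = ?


GCD(189, 90) = 9
LCM = 189*90/9 = 17010/9 = 1890

LCM = 1890


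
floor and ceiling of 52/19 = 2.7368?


52/19 = 2.7368
floor = 2
ceil = 3

floor = 2, ceil = 3


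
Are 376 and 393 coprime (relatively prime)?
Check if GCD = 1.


Euclidean algorithm:
393 = 1 * 376 + 17
376 = 22 * 17 + 2
17 = 8 * 2 + 1
2 = 2 * 1 + 0
GCD(376, 393) = 1

Yes, coprime (GCD = 1)


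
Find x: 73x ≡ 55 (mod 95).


GCD(73, 95) = 1, unique solution
a^(-1) mod 95 = 82
x = 82 * 55 mod 95 = 45

x ≡ 45 (mod 95)


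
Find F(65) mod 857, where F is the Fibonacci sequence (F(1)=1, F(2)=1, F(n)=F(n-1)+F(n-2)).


F(k) mod 857 for k=1..65:
1, 1, 2, 3, 5, 8, 13, 21, 34, 55, 89, 144, 233, 377, 610, 130, 740, 13, 753, 766, 662, 571, 376, 90, 466, 556, 165, 721, 29, 750, 779, 672, 594, 409, 146, 555, 701, 399, 243, 642, 28, 670, 698, 511, 352, 6, 358, 364, 722, 229, 94, 323, 417, 740, 300, 183, 483, 666, 292, 101, 393, 494, 30, 524, 554
F(65) mod 857 = 554


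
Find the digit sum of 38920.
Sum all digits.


3 + 8 + 9 + 2 + 0 = 22


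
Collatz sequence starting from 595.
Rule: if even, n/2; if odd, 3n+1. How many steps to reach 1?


595 → 1786 → 893 → 2680 → 1340 → 670 → 335 → 1006 → 503 → 1510 → 755 → 2266 → 1133 → 3400 → 1700 → 850 → 425 → 1276 → 638 → 319 → 958 → 479 → 1438 → 719 → 2158 → 1079 → 3238 → 1619 → 4858 → 2429 → 7288 → 3644 → 1822 → 911 → 2734 → 1367 → 4102 → 2051 → 6154 → 3077 → 9232 → 4616 → 2308 → 1154 → 577 → 1732 → 866 → 433 → 1300 → 650 → 325 → 976 → 488 → 244 → 122 → 61 → 184 → 92 → 46 → 23 → 70 → 35 → 106 → 53 → 160 → 80 → 40 → 20 → 10 → 5 → 16 → 8 → 4 → 2 → 1
Total steps = 74

74 steps


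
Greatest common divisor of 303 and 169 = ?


303 = 1 * 169 + 134
169 = 1 * 134 + 35
134 = 3 * 35 + 29
35 = 1 * 29 + 6
29 = 4 * 6 + 5
6 = 1 * 5 + 1
5 = 5 * 1 + 0
GCD = 1


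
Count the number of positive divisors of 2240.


2240 = 2^6 × 5^1 × 7^1
d(2240) = (6+1) × (1+1) × (1+1) = 28

28 divisors


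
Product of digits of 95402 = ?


9 × 5 × 4 × 0 × 2 = 0


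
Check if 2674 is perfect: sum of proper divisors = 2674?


Proper divisors of 2674: 1, 2, 7, 14, 191, 382, 1337
Sum = 1 + 2 + 7 + 14 + 191 + 382 + 1337 = 1934

No, 2674 is not perfect (1934 ≠ 2674)


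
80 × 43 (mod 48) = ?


80 × 43 = 3440
3440 mod 48 = 32


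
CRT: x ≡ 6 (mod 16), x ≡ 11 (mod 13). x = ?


M = 16*13 = 208
M1 = M/16 = 13, M2 = M/13 = 16
M1^(-1) mod 16 = 5, M2^(-1) mod 13 = 9
x = 6*13*5 + 11*16*9 = 1974
1974 mod 208 = 102
Check: 102 mod 16 = 6 ✓, 102 mod 13 = 11 ✓

x ≡ 102 (mod 208)


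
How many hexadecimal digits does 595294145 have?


595294145 in base 16 = 237B77C1
Number of digits = 8

8 digits (base 16)


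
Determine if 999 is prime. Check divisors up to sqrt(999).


999 / 3 = 333 (exact division)
999 is NOT prime.

No, 999 is not prime


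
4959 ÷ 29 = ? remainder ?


4959 = 29 * 171 + 0
Check: 4959 + 0 = 4959

q = 171, r = 0


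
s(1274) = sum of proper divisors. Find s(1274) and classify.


Proper divisors: 1, 2, 7, 13, 14, 26, 49, 91, 98, 182, 637
Sum = 1 + 2 + 7 + 13 + 14 + 26 + 49 + 91 + 98 + 182 + 637 = 1120
1120 < 1274 → deficient

s(1274) = 1120 (deficient)


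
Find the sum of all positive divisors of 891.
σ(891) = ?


Divisors of 891: 1, 3, 9, 11, 27, 33, 81, 99, 297, 891
Sum = 1 + 3 + 9 + 11 + 27 + 33 + 81 + 99 + 297 + 891 = 1452

σ(891) = 1452


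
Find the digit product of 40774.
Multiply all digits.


4 × 0 × 7 × 7 × 4 = 0


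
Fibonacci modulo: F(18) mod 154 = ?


F(k) mod 154 for k=1..18:
1, 1, 2, 3, 5, 8, 13, 21, 34, 55, 89, 144, 79, 69, 148, 63, 57, 120
F(18) mod 154 = 120


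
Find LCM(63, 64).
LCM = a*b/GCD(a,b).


GCD(63, 64) = 1
LCM = 63*64/1 = 4032/1 = 4032

LCM = 4032


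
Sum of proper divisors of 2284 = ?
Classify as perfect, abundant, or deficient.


Proper divisors: 1, 2, 4, 571, 1142
Sum = 1 + 2 + 4 + 571 + 1142 = 1720
1720 < 2284 → deficient

s(2284) = 1720 (deficient)


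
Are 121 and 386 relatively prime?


Euclidean algorithm:
386 = 3 * 121 + 23
121 = 5 * 23 + 6
23 = 3 * 6 + 5
6 = 1 * 5 + 1
5 = 5 * 1 + 0
GCD(121, 386) = 1

Yes, coprime (GCD = 1)


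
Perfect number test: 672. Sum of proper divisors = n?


Proper divisors of 672: 1, 2, 3, 4, 6, 7, 8, 12, 14, 16, 21, 24, 28, 32, 42, 48, 56, 84, 96, 112, 168, 224, 336
Sum = 1 + 2 + 3 + 4 + 6 + 7 + 8 + 12 + 14 + 16 + 21 + 24 + 28 + 32 + 42 + 48 + 56 + 84 + 96 + 112 + 168 + 224 + 336 = 1344

No, 672 is not perfect (1344 ≠ 672)


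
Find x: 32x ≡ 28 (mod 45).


GCD(32, 45) = 1, unique solution
a^(-1) mod 45 = 38
x = 38 * 28 mod 45 = 29

x ≡ 29 (mod 45)


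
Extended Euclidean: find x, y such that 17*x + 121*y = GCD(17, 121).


Tabular extended Euclidean (each row: r = 17*s + 121*t):
r=17, s=1, t=0
r=121, s=0, t=1
q=0: r=17, s=1, t=0   [17*(1) + 121*(0) = 17]
q=7: r=2, s=-7, t=1   [17*(-7) + 121*(1) = 2]
q=8: r=1, s=57, t=-8   [17*(57) + 121*(-8) = 1]
q=2: r=0, s=-121, t=17   [17*(-121) + 121*(17) = 0]
GCD = 1; from the row with r=1: x=57, y=-8
Check: 17*(57) + 121*(-8) = 969 - 968 = 1

GCD = 1, x = 57, y = -8


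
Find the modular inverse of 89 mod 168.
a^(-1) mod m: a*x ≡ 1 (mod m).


Use the extended Euclidean algorithm on (168, 89); each row r = 168*s + 89*t:
r=168, s=1, t=0
r=89, s=0, t=1
q=1: r=79, s=1, t=-1   [168*(1) + 89*(-1) = 79]
q=1: r=10, s=-1, t=2   [168*(-1) + 89*(2) = 10]
q=7: r=9, s=8, t=-15   [168*(8) + 89*(-15) = 9]
q=1: r=1, s=-9, t=17   [168*(-9) + 89*(17) = 1]
q=9: r=0, s=89, t=-168   [168*(89) + 89*(-168) = 0]
GCD = 1 with t = 17, so 89*(17) ≡ 1 (mod 168)
Inverse = 17 mod 168 = 17
Check: 89 * 17 = 1513 ≡ 1 (mod 168)

89^(-1) ≡ 17 (mod 168)


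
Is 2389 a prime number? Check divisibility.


Check divisors up to sqrt(2389) = 48.8774
No divisors found.
2389 is prime.

Yes, 2389 is prime


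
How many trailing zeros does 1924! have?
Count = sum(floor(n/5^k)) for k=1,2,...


floor(1924/5) = 384
floor(1924/25) = 76
floor(1924/125) = 15
floor(1924/625) = 3
Total = 478

478 trailing zeros


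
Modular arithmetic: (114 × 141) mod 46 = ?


114 × 141 = 16074
16074 mod 46 = 20


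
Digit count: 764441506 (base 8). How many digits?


764441506 in base 8 = 5544071642
Number of digits = 10

10 digits (base 8)


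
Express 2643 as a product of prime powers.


2643 / 3 = 881
881 / 881 = 1
2643 = 3 × 881


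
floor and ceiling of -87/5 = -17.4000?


-87/5 = -17.4000
floor = -18
ceil = -17

floor = -18, ceil = -17


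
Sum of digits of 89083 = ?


8 + 9 + 0 + 8 + 3 = 28


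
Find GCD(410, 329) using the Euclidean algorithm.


410 = 1 * 329 + 81
329 = 4 * 81 + 5
81 = 16 * 5 + 1
5 = 5 * 1 + 0
GCD = 1


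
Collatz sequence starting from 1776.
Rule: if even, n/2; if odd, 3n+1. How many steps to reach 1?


1776 → 888 → 444 → 222 → 111 → 334 → 167 → 502 → 251 → 754 → 377 → 1132 → 566 → 283 → 850 → 425 → 1276 → 638 → 319 → 958 → 479 → 1438 → 719 → 2158 → 1079 → 3238 → 1619 → 4858 → 2429 → 7288 → 3644 → 1822 → 911 → 2734 → 1367 → 4102 → 2051 → 6154 → 3077 → 9232 → 4616 → 2308 → 1154 → 577 → 1732 → 866 → 433 → 1300 → 650 → 325 → 976 → 488 → 244 → 122 → 61 → 184 → 92 → 46 → 23 → 70 → 35 → 106 → 53 → 160 → 80 → 40 → 20 → 10 → 5 → 16 → 8 → 4 → 2 → 1
Total steps = 73

73 steps


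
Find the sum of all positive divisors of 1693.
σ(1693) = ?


Divisors of 1693: 1, 1693
Sum = 1 + 1693 = 1694

σ(1693) = 1694


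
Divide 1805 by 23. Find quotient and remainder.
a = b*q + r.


1805 = 23 * 78 + 11
Check: 1794 + 11 = 1805

q = 78, r = 11


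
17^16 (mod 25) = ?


17^1 mod 25 = 17
17^2 mod 25 = 14
17^3 mod 25 = 13
17^4 mod 25 = 21
17^5 mod 25 = 7
17^6 mod 25 = 19
17^7 mod 25 = 23
17^8 mod 25 = 16
17^9 mod 25 = 22
17^10 mod 25 = 24
17^11 mod 25 = 8
17^12 mod 25 = 11
17^13 mod 25 = 12
17^14 mod 25 = 4
17^15 mod 25 = 18
17^16 mod 25 = 6


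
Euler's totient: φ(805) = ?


805 = 5 × 7 × 23
Prime factors: 5, 7, 23
φ(805) = 805 × (1-1/5) × (1-1/7) × (1-1/23)
= 805 × 4/5 × 6/7 × 22/23 = 528

φ(805) = 528


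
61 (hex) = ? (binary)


61 (base 16) = 97 (decimal)
97 (decimal) = 1100001 (base 2)


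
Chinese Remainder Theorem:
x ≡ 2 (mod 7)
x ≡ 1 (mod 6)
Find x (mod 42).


M = 7*6 = 42
M1 = M/7 = 6, M2 = M/6 = 7
M1^(-1) mod 7 = 6, M2^(-1) mod 6 = 1
x = 2*6*6 + 1*7*1 = 79
79 mod 42 = 37
Check: 37 mod 7 = 2 ✓, 37 mod 6 = 1 ✓

x ≡ 37 (mod 42)


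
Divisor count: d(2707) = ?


2707 = 2707^1
d(2707) = (1+1) = 2

2 divisors


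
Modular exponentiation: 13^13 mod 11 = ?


13^1 mod 11 = 2
13^2 mod 11 = 4
13^3 mod 11 = 8
13^4 mod 11 = 5
13^5 mod 11 = 10
13^6 mod 11 = 9
13^7 mod 11 = 7
13^8 mod 11 = 3
13^9 mod 11 = 6
13^10 mod 11 = 1
13^11 mod 11 = 2
13^12 mod 11 = 4
13^13 mod 11 = 8


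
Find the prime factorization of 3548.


3548 / 2 = 1774
1774 / 2 = 887
887 / 887 = 1
3548 = 2^2 × 887


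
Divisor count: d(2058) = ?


2058 = 2^1 × 3^1 × 7^3
d(2058) = (1+1) × (1+1) × (3+1) = 16

16 divisors


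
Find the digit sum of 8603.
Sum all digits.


8 + 6 + 0 + 3 = 17


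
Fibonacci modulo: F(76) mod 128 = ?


F(k) mod 128 for k=1..76:
1, 1, 2, 3, 5, 8, 13, 21, 34, 55, 89, 16, 105, 121, 98, 91, 61, 24, 85, 109, 66, 47, 113, 32, 17, 49, 66, 115, 53, 40, 93, 5, 98, 103, 73, 48, 121, 41, 34, 75, 109, 56, 37, 93, 2, 95, 97, 64, 33, 97, 2, 99, 101, 72, 45, 117, 34, 23, 57, 80, 9, 89, 98, 59, 29, 88, 117, 77, 66, 15, 81, 96, 49, 17, 66, 83
F(76) mod 128 = 83


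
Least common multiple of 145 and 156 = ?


GCD(145, 156) = 1
LCM = 145*156/1 = 22620/1 = 22620

LCM = 22620


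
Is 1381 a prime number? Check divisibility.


Check divisors up to sqrt(1381) = 37.1618
No divisors found.
1381 is prime.

Yes, 1381 is prime


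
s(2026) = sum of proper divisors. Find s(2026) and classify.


Proper divisors: 1, 2, 1013
Sum = 1 + 2 + 1013 = 1016
1016 < 2026 → deficient

s(2026) = 1016 (deficient)


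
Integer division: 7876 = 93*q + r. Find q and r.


7876 = 93 * 84 + 64
Check: 7812 + 64 = 7876

q = 84, r = 64


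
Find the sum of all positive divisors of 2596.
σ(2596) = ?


Divisors of 2596: 1, 2, 4, 11, 22, 44, 59, 118, 236, 649, 1298, 2596
Sum = 1 + 2 + 4 + 11 + 22 + 44 + 59 + 118 + 236 + 649 + 1298 + 2596 = 5040

σ(2596) = 5040


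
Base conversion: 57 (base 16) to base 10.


57 (base 16) = 87 (decimal)
87 (decimal) = 87 (base 10)


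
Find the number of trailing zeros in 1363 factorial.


floor(1363/5) = 272
floor(1363/25) = 54
floor(1363/125) = 10
floor(1363/625) = 2
Total = 338

338 trailing zeros


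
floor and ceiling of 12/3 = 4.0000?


12/3 = 4.0000
floor = 4
ceil = 4

floor = 4, ceil = 4


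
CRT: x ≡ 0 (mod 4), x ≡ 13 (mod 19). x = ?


M = 4*19 = 76
M1 = M/4 = 19, M2 = M/19 = 4
M1^(-1) mod 4 = 3, M2^(-1) mod 19 = 5
x = 0*19*3 + 13*4*5 = 260
260 mod 76 = 32
Check: 32 mod 4 = 0 ✓, 32 mod 19 = 13 ✓

x ≡ 32 (mod 76)


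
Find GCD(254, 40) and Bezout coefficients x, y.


Tabular extended Euclidean (each row: r = 254*s + 40*t):
r=254, s=1, t=0
r=40, s=0, t=1
q=6: r=14, s=1, t=-6   [254*(1) + 40*(-6) = 14]
q=2: r=12, s=-2, t=13   [254*(-2) + 40*(13) = 12]
q=1: r=2, s=3, t=-19   [254*(3) + 40*(-19) = 2]
q=6: r=0, s=-20, t=127   [254*(-20) + 40*(127) = 0]
GCD = 2; from the row with r=2: x=3, y=-19
Check: 254*(3) + 40*(-19) = 762 - 760 = 2

GCD = 2, x = 3, y = -19


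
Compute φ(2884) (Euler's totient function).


2884 = 2^2 × 7 × 103
Prime factors: 2, 7, 103
φ(2884) = 2884 × (1-1/2) × (1-1/7) × (1-1/103)
= 2884 × 1/2 × 6/7 × 102/103 = 1224

φ(2884) = 1224


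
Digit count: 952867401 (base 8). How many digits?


952867401 in base 8 = 7062715111
Number of digits = 10

10 digits (base 8)


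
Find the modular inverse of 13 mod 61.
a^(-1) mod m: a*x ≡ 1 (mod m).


Use the extended Euclidean algorithm on (61, 13); each row r = 61*s + 13*t:
r=61, s=1, t=0
r=13, s=0, t=1
q=4: r=9, s=1, t=-4   [61*(1) + 13*(-4) = 9]
q=1: r=4, s=-1, t=5   [61*(-1) + 13*(5) = 4]
q=2: r=1, s=3, t=-14   [61*(3) + 13*(-14) = 1]
q=4: r=0, s=-13, t=61   [61*(-13) + 13*(61) = 0]
GCD = 1 with t = -14, so 13*(-14) ≡ 1 (mod 61)
Inverse = -14 mod 61 = 47
Check: 13 * 47 = 611 ≡ 1 (mod 61)

13^(-1) ≡ 47 (mod 61)


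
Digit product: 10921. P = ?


1 × 0 × 9 × 2 × 1 = 0


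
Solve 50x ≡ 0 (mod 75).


GCD(50, 75) = 25 divides 0
Divide: 2x ≡ 0 (mod 3)
x ≡ 0 (mod 3)


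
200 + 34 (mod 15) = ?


200 + 34 = 234
234 mod 15 = 9


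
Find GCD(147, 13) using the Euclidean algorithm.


147 = 11 * 13 + 4
13 = 3 * 4 + 1
4 = 4 * 1 + 0
GCD = 1


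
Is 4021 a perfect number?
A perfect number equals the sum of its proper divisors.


Proper divisors of 4021: 1
Sum = 1 = 1

No, 4021 is not perfect (1 ≠ 4021)


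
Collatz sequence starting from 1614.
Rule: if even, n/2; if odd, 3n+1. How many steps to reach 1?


1614 → 807 → 2422 → 1211 → 3634 → 1817 → 5452 → 2726 → 1363 → 4090 → 2045 → 6136 → 3068 → 1534 → 767 → 2302 → 1151 → 3454 → 1727 → 5182 → 2591 → 7774 → 3887 → 11662 → 5831 → 17494 → 8747 → 26242 → 13121 → 39364 → 19682 → 9841 → 29524 → 14762 → 7381 → 22144 → 11072 → 5536 → 2768 → 1384 → 692 → 346 → 173 → 520 → 260 → 130 → 65 → 196 → 98 → 49 → 148 → 74 → 37 → 112 → 56 → 28 → 14 → 7 → 22 → 11 → 34 → 17 → 52 → 26 → 13 → 40 → 20 → 10 → 5 → 16 → 8 → 4 → 2 → 1
Total steps = 73

73 steps


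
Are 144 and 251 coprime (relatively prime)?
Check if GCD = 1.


Euclidean algorithm:
251 = 1 * 144 + 107
144 = 1 * 107 + 37
107 = 2 * 37 + 33
37 = 1 * 33 + 4
33 = 8 * 4 + 1
4 = 4 * 1 + 0
GCD(144, 251) = 1

Yes, coprime (GCD = 1)


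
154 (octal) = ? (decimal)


154 (base 8) = 108 (decimal)
108 (decimal) = 108 (base 10)


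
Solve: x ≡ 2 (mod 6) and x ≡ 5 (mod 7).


M = 6*7 = 42
M1 = M/6 = 7, M2 = M/7 = 6
M1^(-1) mod 6 = 1, M2^(-1) mod 7 = 6
x = 2*7*1 + 5*6*6 = 194
194 mod 42 = 26
Check: 26 mod 6 = 2 ✓, 26 mod 7 = 5 ✓

x ≡ 26 (mod 42)


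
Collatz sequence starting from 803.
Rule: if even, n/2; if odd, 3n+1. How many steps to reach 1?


803 → 2410 → 1205 → 3616 → 1808 → 904 → 452 → 226 → 113 → 340 → 170 → 85 → 256 → 128 → 64 → 32 → 16 → 8 → 4 → 2 → 1
Total steps = 20

20 steps


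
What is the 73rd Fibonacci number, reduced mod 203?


F(k) mod 203 for k=1..73:
1, 1, 2, 3, 5, 8, 13, 21, 34, 55, 89, 144, 30, 174, 1, 175, 176, 148, 121, 66, 187, 50, 34, 84, 118, 202, 117, 116, 30, 146, 176, 119, 92, 8, 100, 108, 5, 113, 118, 28, 146, 174, 117, 88, 2, 90, 92, 182, 71, 50, 121, 171, 89, 57, 146, 0, 146, 146, 89, 32, 121, 153, 71, 21, 92, 113, 2, 115, 117, 29, 146, 175, 118
F(73) mod 203 = 118


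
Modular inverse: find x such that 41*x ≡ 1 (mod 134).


Use the extended Euclidean algorithm on (134, 41); each row r = 134*s + 41*t:
r=134, s=1, t=0
r=41, s=0, t=1
q=3: r=11, s=1, t=-3   [134*(1) + 41*(-3) = 11]
q=3: r=8, s=-3, t=10   [134*(-3) + 41*(10) = 8]
q=1: r=3, s=4, t=-13   [134*(4) + 41*(-13) = 3]
q=2: r=2, s=-11, t=36   [134*(-11) + 41*(36) = 2]
q=1: r=1, s=15, t=-49   [134*(15) + 41*(-49) = 1]
q=2: r=0, s=-41, t=134   [134*(-41) + 41*(134) = 0]
GCD = 1 with t = -49, so 41*(-49) ≡ 1 (mod 134)
Inverse = -49 mod 134 = 85
Check: 41 * 85 = 3485 ≡ 1 (mod 134)

41^(-1) ≡ 85 (mod 134)


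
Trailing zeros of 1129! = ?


floor(1129/5) = 225
floor(1129/25) = 45
floor(1129/125) = 9
floor(1129/625) = 1
Total = 280

280 trailing zeros


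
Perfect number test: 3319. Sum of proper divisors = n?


Proper divisors of 3319: 1
Sum = 1 = 1

No, 3319 is not perfect (1 ≠ 3319)


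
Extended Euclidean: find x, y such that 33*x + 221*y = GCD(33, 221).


Tabular extended Euclidean (each row: r = 33*s + 221*t):
r=33, s=1, t=0
r=221, s=0, t=1
q=0: r=33, s=1, t=0   [33*(1) + 221*(0) = 33]
q=6: r=23, s=-6, t=1   [33*(-6) + 221*(1) = 23]
q=1: r=10, s=7, t=-1   [33*(7) + 221*(-1) = 10]
q=2: r=3, s=-20, t=3   [33*(-20) + 221*(3) = 3]
q=3: r=1, s=67, t=-10   [33*(67) + 221*(-10) = 1]
q=3: r=0, s=-221, t=33   [33*(-221) + 221*(33) = 0]
GCD = 1; from the row with r=1: x=67, y=-10
Check: 33*(67) + 221*(-10) = 2211 - 2210 = 1

GCD = 1, x = 67, y = -10


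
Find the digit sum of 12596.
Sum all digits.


1 + 2 + 5 + 9 + 6 = 23


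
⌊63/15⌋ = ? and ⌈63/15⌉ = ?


63/15 = 4.2000
floor = 4
ceil = 5

floor = 4, ceil = 5


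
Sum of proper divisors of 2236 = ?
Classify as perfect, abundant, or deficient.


Proper divisors: 1, 2, 4, 13, 26, 43, 52, 86, 172, 559, 1118
Sum = 1 + 2 + 4 + 13 + 26 + 43 + 52 + 86 + 172 + 559 + 1118 = 2076
2076 < 2236 → deficient

s(2236) = 2076 (deficient)


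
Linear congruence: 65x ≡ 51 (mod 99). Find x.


GCD(65, 99) = 1, unique solution
a^(-1) mod 99 = 32
x = 32 * 51 mod 99 = 48

x ≡ 48 (mod 99)


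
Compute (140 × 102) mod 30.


140 × 102 = 14280
14280 mod 30 = 0


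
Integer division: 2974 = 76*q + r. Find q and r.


2974 = 76 * 39 + 10
Check: 2964 + 10 = 2974

q = 39, r = 10


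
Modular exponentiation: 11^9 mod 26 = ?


11^1 mod 26 = 11
11^2 mod 26 = 17
11^3 mod 26 = 5
11^4 mod 26 = 3
11^5 mod 26 = 7
11^6 mod 26 = 25
11^7 mod 26 = 15
11^8 mod 26 = 9
11^9 mod 26 = 21


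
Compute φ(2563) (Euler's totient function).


2563 = 11 × 233
Prime factors: 11, 233
φ(2563) = 2563 × (1-1/11) × (1-1/233)
= 2563 × 10/11 × 232/233 = 2320

φ(2563) = 2320


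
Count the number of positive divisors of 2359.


2359 = 7^1 × 337^1
d(2359) = (1+1) × (1+1) = 4

4 divisors


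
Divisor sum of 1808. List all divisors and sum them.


Divisors of 1808: 1, 2, 4, 8, 16, 113, 226, 452, 904, 1808
Sum = 1 + 2 + 4 + 8 + 16 + 113 + 226 + 452 + 904 + 1808 = 3534

σ(1808) = 3534


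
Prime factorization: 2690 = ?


2690 / 2 = 1345
1345 / 5 = 269
269 / 269 = 1
2690 = 2 × 5 × 269


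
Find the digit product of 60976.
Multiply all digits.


6 × 0 × 9 × 7 × 6 = 0


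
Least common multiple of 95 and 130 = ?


GCD(95, 130) = 5
LCM = 95*130/5 = 12350/5 = 2470

LCM = 2470


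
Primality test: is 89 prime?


Check divisors up to sqrt(89) = 9.4340
No divisors found.
89 is prime.

Yes, 89 is prime


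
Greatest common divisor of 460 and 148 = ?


460 = 3 * 148 + 16
148 = 9 * 16 + 4
16 = 4 * 4 + 0
GCD = 4


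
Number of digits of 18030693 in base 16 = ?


18030693 in base 16 = 1132065
Number of digits = 7

7 digits (base 16)


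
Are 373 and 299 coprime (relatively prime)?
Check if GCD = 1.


Euclidean algorithm:
373 = 1 * 299 + 74
299 = 4 * 74 + 3
74 = 24 * 3 + 2
3 = 1 * 2 + 1
2 = 2 * 1 + 0
GCD(373, 299) = 1

Yes, coprime (GCD = 1)


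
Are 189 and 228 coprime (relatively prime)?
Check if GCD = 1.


Euclidean algorithm:
228 = 1 * 189 + 39
189 = 4 * 39 + 33
39 = 1 * 33 + 6
33 = 5 * 6 + 3
6 = 2 * 3 + 0
GCD(189, 228) = 3

No, not coprime (GCD = 3)


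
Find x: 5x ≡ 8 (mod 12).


GCD(5, 12) = 1, unique solution
a^(-1) mod 12 = 5
x = 5 * 8 mod 12 = 4

x ≡ 4 (mod 12)


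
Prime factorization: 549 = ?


549 / 3 = 183
183 / 3 = 61
61 / 61 = 1
549 = 3^2 × 61


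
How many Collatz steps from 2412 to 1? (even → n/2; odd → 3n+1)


2412 → 1206 → 603 → 1810 → 905 → 2716 → 1358 → 679 → 2038 → 1019 → 3058 → 1529 → 4588 → 2294 → 1147 → 3442 → 1721 → 5164 → 2582 → 1291 → 3874 → 1937 → 5812 → 2906 → 1453 → 4360 → 2180 → 1090 → 545 → 1636 → 818 → 409 → 1228 → 614 → 307 → 922 → 461 → 1384 → 692 → 346 → 173 → 520 → 260 → 130 → 65 → 196 → 98 → 49 → 148 → 74 → 37 → 112 → 56 → 28 → 14 → 7 → 22 → 11 → 34 → 17 → 52 → 26 → 13 → 40 → 20 → 10 → 5 → 16 → 8 → 4 → 2 → 1
Total steps = 71

71 steps


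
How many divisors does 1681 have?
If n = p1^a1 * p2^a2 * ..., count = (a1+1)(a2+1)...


1681 = 41^2
d(1681) = (2+1) = 3

3 divisors


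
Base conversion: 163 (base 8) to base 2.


163 (base 8) = 115 (decimal)
115 (decimal) = 1110011 (base 2)


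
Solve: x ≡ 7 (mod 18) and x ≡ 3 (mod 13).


M = 18*13 = 234
M1 = M/18 = 13, M2 = M/13 = 18
M1^(-1) mod 18 = 7, M2^(-1) mod 13 = 8
x = 7*13*7 + 3*18*8 = 1069
1069 mod 234 = 133
Check: 133 mod 18 = 7 ✓, 133 mod 13 = 3 ✓

x ≡ 133 (mod 234)


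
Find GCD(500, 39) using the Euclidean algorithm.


500 = 12 * 39 + 32
39 = 1 * 32 + 7
32 = 4 * 7 + 4
7 = 1 * 4 + 3
4 = 1 * 3 + 1
3 = 3 * 1 + 0
GCD = 1


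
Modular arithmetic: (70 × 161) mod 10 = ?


70 × 161 = 11270
11270 mod 10 = 0


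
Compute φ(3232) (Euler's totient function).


3232 = 2^5 × 101
Prime factors: 2, 101
φ(3232) = 3232 × (1-1/2) × (1-1/101)
= 3232 × 1/2 × 100/101 = 1600

φ(3232) = 1600


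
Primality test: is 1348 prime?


1348 / 2 = 674 (exact division)
1348 is NOT prime.

No, 1348 is not prime


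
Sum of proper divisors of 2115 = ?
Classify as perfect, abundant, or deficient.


Proper divisors: 1, 3, 5, 9, 15, 45, 47, 141, 235, 423, 705
Sum = 1 + 3 + 5 + 9 + 15 + 45 + 47 + 141 + 235 + 423 + 705 = 1629
1629 < 2115 → deficient

s(2115) = 1629 (deficient)


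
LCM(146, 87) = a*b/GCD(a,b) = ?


GCD(146, 87) = 1
LCM = 146*87/1 = 12702/1 = 12702

LCM = 12702


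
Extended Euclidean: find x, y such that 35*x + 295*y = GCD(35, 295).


Tabular extended Euclidean (each row: r = 35*s + 295*t):
r=35, s=1, t=0
r=295, s=0, t=1
q=0: r=35, s=1, t=0   [35*(1) + 295*(0) = 35]
q=8: r=15, s=-8, t=1   [35*(-8) + 295*(1) = 15]
q=2: r=5, s=17, t=-2   [35*(17) + 295*(-2) = 5]
q=3: r=0, s=-59, t=7   [35*(-59) + 295*(7) = 0]
GCD = 5; from the row with r=5: x=17, y=-2
Check: 35*(17) + 295*(-2) = 595 - 590 = 5

GCD = 5, x = 17, y = -2


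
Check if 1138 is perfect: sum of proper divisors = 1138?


Proper divisors of 1138: 1, 2, 569
Sum = 1 + 2 + 569 = 572

No, 1138 is not perfect (572 ≠ 1138)


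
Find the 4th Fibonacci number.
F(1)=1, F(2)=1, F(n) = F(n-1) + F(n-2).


Sequence: 1, 1, 2, 3
F(4) = 3


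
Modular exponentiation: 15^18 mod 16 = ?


15^1 mod 16 = 15
15^2 mod 16 = 1
15^3 mod 16 = 15
15^4 mod 16 = 1
15^5 mod 16 = 15
15^6 mod 16 = 1
15^7 mod 16 = 15
15^8 mod 16 = 1
15^9 mod 16 = 15
15^10 mod 16 = 1
15^11 mod 16 = 15
15^12 mod 16 = 1
15^13 mod 16 = 15
15^14 mod 16 = 1
15^15 mod 16 = 15
15^16 mod 16 = 1
15^17 mod 16 = 15
15^18 mod 16 = 1


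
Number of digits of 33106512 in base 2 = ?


33106512 in base 2 = 1111110010010101001010000
Number of digits = 25

25 digits (base 2)


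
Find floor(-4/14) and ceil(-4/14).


-4/14 = -0.2857
floor = -1
ceil = 0

floor = -1, ceil = 0


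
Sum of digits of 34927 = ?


3 + 4 + 9 + 2 + 7 = 25


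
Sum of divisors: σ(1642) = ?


Divisors of 1642: 1, 2, 821, 1642
Sum = 1 + 2 + 821 + 1642 = 2466

σ(1642) = 2466


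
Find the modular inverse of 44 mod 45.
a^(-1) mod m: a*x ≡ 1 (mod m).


Use the extended Euclidean algorithm on (45, 44); each row r = 45*s + 44*t:
r=45, s=1, t=0
r=44, s=0, t=1
q=1: r=1, s=1, t=-1   [45*(1) + 44*(-1) = 1]
q=44: r=0, s=-44, t=45   [45*(-44) + 44*(45) = 0]
GCD = 1 with t = -1, so 44*(-1) ≡ 1 (mod 45)
Inverse = -1 mod 45 = 44
Check: 44 * 44 = 1936 ≡ 1 (mod 45)

44^(-1) ≡ 44 (mod 45)


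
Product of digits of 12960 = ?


1 × 2 × 9 × 6 × 0 = 0


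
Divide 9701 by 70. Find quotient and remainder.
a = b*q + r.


9701 = 70 * 138 + 41
Check: 9660 + 41 = 9701

q = 138, r = 41


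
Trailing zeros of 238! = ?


floor(238/5) = 47
floor(238/25) = 9
floor(238/125) = 1
Total = 57

57 trailing zeros


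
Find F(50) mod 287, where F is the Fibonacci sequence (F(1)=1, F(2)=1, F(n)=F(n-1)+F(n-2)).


F(k) mod 287 for k=1..50:
1, 1, 2, 3, 5, 8, 13, 21, 34, 55, 89, 144, 233, 90, 36, 126, 162, 1, 163, 164, 40, 204, 244, 161, 118, 279, 110, 102, 212, 27, 239, 266, 218, 197, 128, 38, 166, 204, 83, 0, 83, 83, 166, 249, 128, 90, 218, 21, 239, 260
F(50) mod 287 = 260


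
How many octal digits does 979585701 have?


979585701 in base 8 = 7230645245
Number of digits = 10

10 digits (base 8)


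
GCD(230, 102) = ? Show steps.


230 = 2 * 102 + 26
102 = 3 * 26 + 24
26 = 1 * 24 + 2
24 = 12 * 2 + 0
GCD = 2


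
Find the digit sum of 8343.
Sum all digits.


8 + 3 + 4 + 3 = 18


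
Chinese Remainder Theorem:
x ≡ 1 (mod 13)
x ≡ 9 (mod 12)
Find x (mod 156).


M = 13*12 = 156
M1 = M/13 = 12, M2 = M/12 = 13
M1^(-1) mod 13 = 12, M2^(-1) mod 12 = 1
x = 1*12*12 + 9*13*1 = 261
261 mod 156 = 105
Check: 105 mod 13 = 1 ✓, 105 mod 12 = 9 ✓

x ≡ 105 (mod 156)


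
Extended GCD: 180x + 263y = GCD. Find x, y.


Tabular extended Euclidean (each row: r = 180*s + 263*t):
r=180, s=1, t=0
r=263, s=0, t=1
q=0: r=180, s=1, t=0   [180*(1) + 263*(0) = 180]
q=1: r=83, s=-1, t=1   [180*(-1) + 263*(1) = 83]
q=2: r=14, s=3, t=-2   [180*(3) + 263*(-2) = 14]
q=5: r=13, s=-16, t=11   [180*(-16) + 263*(11) = 13]
q=1: r=1, s=19, t=-13   [180*(19) + 263*(-13) = 1]
q=13: r=0, s=-263, t=180   [180*(-263) + 263*(180) = 0]
GCD = 1; from the row with r=1: x=19, y=-13
Check: 180*(19) + 263*(-13) = 3420 - 3419 = 1

GCD = 1, x = 19, y = -13


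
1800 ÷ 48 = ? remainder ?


1800 = 48 * 37 + 24
Check: 1776 + 24 = 1800

q = 37, r = 24


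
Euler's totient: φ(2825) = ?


2825 = 5^2 × 113
Prime factors: 5, 113
φ(2825) = 2825 × (1-1/5) × (1-1/113)
= 2825 × 4/5 × 112/113 = 2240

φ(2825) = 2240


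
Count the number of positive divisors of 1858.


1858 = 2^1 × 929^1
d(1858) = (1+1) × (1+1) = 4

4 divisors


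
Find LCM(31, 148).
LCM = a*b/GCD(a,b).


GCD(31, 148) = 1
LCM = 31*148/1 = 4588/1 = 4588

LCM = 4588


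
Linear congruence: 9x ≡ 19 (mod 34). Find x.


GCD(9, 34) = 1, unique solution
a^(-1) mod 34 = 19
x = 19 * 19 mod 34 = 21

x ≡ 21 (mod 34)


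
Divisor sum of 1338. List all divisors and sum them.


Divisors of 1338: 1, 2, 3, 6, 223, 446, 669, 1338
Sum = 1 + 2 + 3 + 6 + 223 + 446 + 669 + 1338 = 2688

σ(1338) = 2688


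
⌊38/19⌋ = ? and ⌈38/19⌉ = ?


38/19 = 2.0000
floor = 2
ceil = 2

floor = 2, ceil = 2


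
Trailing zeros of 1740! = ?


floor(1740/5) = 348
floor(1740/25) = 69
floor(1740/125) = 13
floor(1740/625) = 2
Total = 432

432 trailing zeros


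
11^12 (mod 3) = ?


11^1 mod 3 = 2
11^2 mod 3 = 1
11^3 mod 3 = 2
11^4 mod 3 = 1
11^5 mod 3 = 2
11^6 mod 3 = 1
11^7 mod 3 = 2
11^8 mod 3 = 1
11^9 mod 3 = 2
11^10 mod 3 = 1
11^11 mod 3 = 2
11^12 mod 3 = 1


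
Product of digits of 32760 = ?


3 × 2 × 7 × 6 × 0 = 0


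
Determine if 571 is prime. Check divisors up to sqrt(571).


Check divisors up to sqrt(571) = 23.8956
No divisors found.
571 is prime.

Yes, 571 is prime


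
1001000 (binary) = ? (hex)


1001000 (base 2) = 72 (decimal)
72 (decimal) = 48 (base 16)


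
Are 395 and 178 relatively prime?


Euclidean algorithm:
395 = 2 * 178 + 39
178 = 4 * 39 + 22
39 = 1 * 22 + 17
22 = 1 * 17 + 5
17 = 3 * 5 + 2
5 = 2 * 2 + 1
2 = 2 * 1 + 0
GCD(395, 178) = 1

Yes, coprime (GCD = 1)


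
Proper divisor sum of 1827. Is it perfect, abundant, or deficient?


Proper divisors: 1, 3, 7, 9, 21, 29, 63, 87, 203, 261, 609
Sum = 1 + 3 + 7 + 9 + 21 + 29 + 63 + 87 + 203 + 261 + 609 = 1293
1293 < 1827 → deficient

s(1827) = 1293 (deficient)


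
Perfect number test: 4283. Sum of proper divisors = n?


Proper divisors of 4283: 1
Sum = 1 = 1

No, 4283 is not perfect (1 ≠ 4283)


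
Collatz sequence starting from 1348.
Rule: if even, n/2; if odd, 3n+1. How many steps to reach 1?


1348 → 674 → 337 → 1012 → 506 → 253 → 760 → 380 → 190 → 95 → 286 → 143 → 430 → 215 → 646 → 323 → 970 → 485 → 1456 → 728 → 364 → 182 → 91 → 274 → 137 → 412 → 206 → 103 → 310 → 155 → 466 → 233 → 700 → 350 → 175 → 526 → 263 → 790 → 395 → 1186 → 593 → 1780 → 890 → 445 → 1336 → 668 → 334 → 167 → 502 → 251 → 754 → 377 → 1132 → 566 → 283 → 850 → 425 → 1276 → 638 → 319 → 958 → 479 → 1438 → 719 → 2158 → 1079 → 3238 → 1619 → 4858 → 2429 → 7288 → 3644 → 1822 → 911 → 2734 → 1367 → 4102 → 2051 → 6154 → 3077 → 9232 → 4616 → 2308 → 1154 → 577 → 1732 → 866 → 433 → 1300 → 650 → 325 → 976 → 488 → 244 → 122 → 61 → 184 → 92 → 46 → 23 → 70 → 35 → 106 → 53 → 160 → 80 → 40 → 20 → 10 → 5 → 16 → 8 → 4 → 2 → 1
Total steps = 114

114 steps
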